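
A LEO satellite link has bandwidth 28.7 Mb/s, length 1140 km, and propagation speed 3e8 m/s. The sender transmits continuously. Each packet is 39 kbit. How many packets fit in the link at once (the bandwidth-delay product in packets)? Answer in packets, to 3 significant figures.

2.80 packets

Propagation delay = 1140000 / 300000000 = 0.0038 s.
BDP = R × t_prop = 28700000 × 0.0038 = 109060 bits.
In packets of 39000 bits: 2.80 packets.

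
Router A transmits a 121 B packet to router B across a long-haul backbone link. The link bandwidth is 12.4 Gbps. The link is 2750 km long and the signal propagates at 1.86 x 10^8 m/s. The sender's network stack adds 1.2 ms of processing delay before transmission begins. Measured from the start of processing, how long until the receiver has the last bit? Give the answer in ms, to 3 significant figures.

L = 121 × 8 = 968 bits.
Transmission delay = L/R = 968 / 12400000000 = 7.80645e-05 ms.
Propagation delay = d/s = 2750000 m / 186000000 m/s = 14.7849 ms.
Plus processing delay 1.2 ms = 1.2 ms.
Total = 16.0 ms.

16.0 ms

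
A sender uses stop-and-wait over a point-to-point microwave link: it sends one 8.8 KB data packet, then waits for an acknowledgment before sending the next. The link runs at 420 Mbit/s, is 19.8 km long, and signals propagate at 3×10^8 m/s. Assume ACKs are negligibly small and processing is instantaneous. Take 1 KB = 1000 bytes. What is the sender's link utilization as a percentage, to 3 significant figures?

t_tx = L/R = 70400/420000000 = 0.000167619 s.
t_prop = 19800/300000000 = 6.6e-05 s; RTT = 0.000132 s.
Cycle = t_tx + RTT = 0.000299619 s.
Utilization = t_tx / cycle = 0.000167619/0.000299619 = 55.9 %.

55.9 %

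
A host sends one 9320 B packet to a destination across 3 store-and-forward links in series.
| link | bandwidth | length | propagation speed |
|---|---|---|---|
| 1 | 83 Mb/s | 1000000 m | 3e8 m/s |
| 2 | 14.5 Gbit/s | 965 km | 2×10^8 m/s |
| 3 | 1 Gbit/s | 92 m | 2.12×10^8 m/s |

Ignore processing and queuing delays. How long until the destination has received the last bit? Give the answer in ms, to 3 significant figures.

L = 9320 × 8 = 74560 bits.
Transmission delays (L/R per hop): 0.898313, 0.00514207, 0.07456 ms; sum = 0.978015 ms.
Propagation delays (d/s per hop): 3.33333, 4.825, 0.000433962 ms; sum = 8.15877 ms.
End-to-end = 9.14 ms.

9.14 ms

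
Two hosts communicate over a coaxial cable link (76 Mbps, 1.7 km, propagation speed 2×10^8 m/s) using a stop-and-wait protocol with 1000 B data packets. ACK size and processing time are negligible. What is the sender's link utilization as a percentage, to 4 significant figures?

86.10 %

t_tx = L/R = 8000/76000000 = 0.000105263 s.
t_prop = 1700/200000000 = 8.5e-06 s; RTT = 1.7e-05 s.
Cycle = t_tx + RTT = 0.000122263 s.
Utilization = t_tx / cycle = 0.000105263/0.000122263 = 86.10 %.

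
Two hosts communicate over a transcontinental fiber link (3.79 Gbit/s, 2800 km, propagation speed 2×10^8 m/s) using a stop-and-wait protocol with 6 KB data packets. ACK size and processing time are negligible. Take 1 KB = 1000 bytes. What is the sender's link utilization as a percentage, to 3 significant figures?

t_tx = L/R = 48000/3790000000 = 1.26649e-05 s.
t_prop = 2800000/200000000 = 0.014 s; RTT = 0.028 s.
Cycle = t_tx + RTT = 0.0280127 s.
Utilization = t_tx / cycle = 1.26649e-05/0.0280127 = 0.0452 %.

0.0452 %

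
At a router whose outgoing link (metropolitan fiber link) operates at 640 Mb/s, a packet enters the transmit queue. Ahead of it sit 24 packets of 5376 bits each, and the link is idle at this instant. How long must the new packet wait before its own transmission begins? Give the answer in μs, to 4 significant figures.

Each queued packet: L/R = 5376/640000000 = 8.4 μs.
24 queued → 201.6 μs.
Queuing delay = 201.6 μs.

201.6 μs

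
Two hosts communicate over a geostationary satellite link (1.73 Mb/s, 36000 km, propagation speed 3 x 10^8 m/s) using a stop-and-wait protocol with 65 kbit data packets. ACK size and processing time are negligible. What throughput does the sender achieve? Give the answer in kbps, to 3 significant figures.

234 kbps

t_tx = L/R = 65000/1730000 = 0.0375723 s.
t_prop = 36000000/300000000 = 0.12 s; RTT = 0.24 s.
Cycle = t_tx + RTT = 0.277572 s.
Throughput = L / cycle = 65000 / 0.277572 = 234 kbps.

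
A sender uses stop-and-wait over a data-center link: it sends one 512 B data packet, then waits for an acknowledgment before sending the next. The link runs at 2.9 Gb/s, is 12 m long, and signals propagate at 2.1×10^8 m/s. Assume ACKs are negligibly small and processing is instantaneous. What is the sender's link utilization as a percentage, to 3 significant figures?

t_tx = L/R = 4096/2900000000 = 1.41241e-06 s.
t_prop = 12/210000000 = 5.71429e-08 s; RTT = 1.14286e-07 s.
Cycle = t_tx + RTT = 1.5267e-06 s.
Utilization = t_tx / cycle = 1.41241e-06/1.5267e-06 = 92.5 %.

92.5 %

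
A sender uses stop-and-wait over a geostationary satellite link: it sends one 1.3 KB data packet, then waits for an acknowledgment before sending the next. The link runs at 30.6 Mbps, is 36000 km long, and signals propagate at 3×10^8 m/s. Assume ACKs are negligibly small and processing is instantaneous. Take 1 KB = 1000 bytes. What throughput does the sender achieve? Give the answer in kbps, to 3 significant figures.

43.3 kbps

t_tx = L/R = 10400/30600000 = 0.000339869 s.
t_prop = 36000000/300000000 = 0.12 s; RTT = 0.24 s.
Cycle = t_tx + RTT = 0.24034 s.
Throughput = L / cycle = 10400 / 0.24034 = 43.3 kbps.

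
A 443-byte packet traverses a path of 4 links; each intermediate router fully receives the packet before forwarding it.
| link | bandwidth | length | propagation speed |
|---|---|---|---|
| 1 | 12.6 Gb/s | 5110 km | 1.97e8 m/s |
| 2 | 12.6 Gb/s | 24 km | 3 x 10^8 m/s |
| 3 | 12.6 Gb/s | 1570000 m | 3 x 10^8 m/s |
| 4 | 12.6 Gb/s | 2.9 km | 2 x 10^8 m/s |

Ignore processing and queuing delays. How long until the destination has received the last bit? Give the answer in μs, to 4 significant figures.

L = 443 × 8 = 3544 bits.
Transmission delay per hop = L/R = 3544/12600000000 = 0.28127 μs; 4 hops → 1.12508 μs.
Propagation delays (d/s per hop): 25939.1, 80, 5233.33, 14.5 μs; sum = 31266.9 μs.
End-to-end = 31270 μs.

31270 μs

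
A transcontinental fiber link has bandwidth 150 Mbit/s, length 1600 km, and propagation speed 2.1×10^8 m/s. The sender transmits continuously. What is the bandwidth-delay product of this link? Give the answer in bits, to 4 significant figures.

1143000 bits

Propagation delay = 1600000 / 210000000 = 0.00761905 s.
BDP = R × t_prop = 150000000 × 0.00761905 = 1142860 bits.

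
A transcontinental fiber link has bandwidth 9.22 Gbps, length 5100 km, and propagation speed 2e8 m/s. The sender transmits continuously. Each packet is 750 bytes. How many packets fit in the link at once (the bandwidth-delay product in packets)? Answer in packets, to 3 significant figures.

Propagation delay = 5100000 / 200000000 = 0.0255 s.
BDP = R × t_prop = 9220000000 × 0.0255 = 235110000 bits.
In packets of 6000 bits: 39200 packets.

39200 packets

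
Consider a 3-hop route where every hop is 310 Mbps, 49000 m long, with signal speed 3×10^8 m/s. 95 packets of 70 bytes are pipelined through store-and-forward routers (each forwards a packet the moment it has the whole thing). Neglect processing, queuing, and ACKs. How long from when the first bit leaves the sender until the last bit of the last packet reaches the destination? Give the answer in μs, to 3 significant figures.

Per-hop transmission t_tx = L/R = 560/310000000 = 1.80645 μs.
Per-hop propagation t_prop = 49000/300000000 = 163.333 μs.
Pipeline fill: first packet needs 3·t_tx to clear all hops; remaining 94 packets each add one t_tx.
Total = (3+95-1)·t_tx + 3·t_prop = 97·1.80645 + 3·163.333 = 665 μs.

665 μs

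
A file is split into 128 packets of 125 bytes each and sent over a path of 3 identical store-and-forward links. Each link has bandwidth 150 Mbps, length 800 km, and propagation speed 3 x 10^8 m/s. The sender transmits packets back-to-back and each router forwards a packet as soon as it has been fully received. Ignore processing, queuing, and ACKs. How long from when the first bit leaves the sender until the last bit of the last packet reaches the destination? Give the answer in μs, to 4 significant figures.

Per-hop transmission t_tx = L/R = 1000/150000000 = 6.66667 μs.
Per-hop propagation t_prop = 800000/300000000 = 2666.67 μs.
Pipeline fill: first packet needs 3·t_tx to clear all hops; remaining 127 packets each add one t_tx.
Total = (3+128-1)·t_tx + 3·t_prop = 130·6.66667 + 3·2666.67 = 8867 μs.

8867 μs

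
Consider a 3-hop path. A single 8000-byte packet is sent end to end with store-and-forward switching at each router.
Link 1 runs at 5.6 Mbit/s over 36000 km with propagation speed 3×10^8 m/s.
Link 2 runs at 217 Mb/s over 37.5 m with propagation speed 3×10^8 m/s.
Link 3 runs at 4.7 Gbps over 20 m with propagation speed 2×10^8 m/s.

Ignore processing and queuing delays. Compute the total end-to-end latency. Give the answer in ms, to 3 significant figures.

L = 8000 × 8 = 64000 bits.
Transmission delays (L/R per hop): 11.4286, 0.294931, 0.013617 ms; sum = 11.7371 ms.
Propagation delays (d/s per hop): 120, 0.000125, 0.0001 ms; sum = 120 ms.
End-to-end = 132 ms.

132 ms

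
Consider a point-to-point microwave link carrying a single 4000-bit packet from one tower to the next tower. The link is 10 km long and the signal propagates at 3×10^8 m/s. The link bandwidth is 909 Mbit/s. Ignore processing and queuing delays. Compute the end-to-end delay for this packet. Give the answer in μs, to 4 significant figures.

37.73 μs

Transmission delay = L/R = 4000 / 909000000 = 4.40044 μs.
Propagation delay = d/s = 10000 m / 300000000 m/s = 33.3333 μs.
Total = 37.73 μs.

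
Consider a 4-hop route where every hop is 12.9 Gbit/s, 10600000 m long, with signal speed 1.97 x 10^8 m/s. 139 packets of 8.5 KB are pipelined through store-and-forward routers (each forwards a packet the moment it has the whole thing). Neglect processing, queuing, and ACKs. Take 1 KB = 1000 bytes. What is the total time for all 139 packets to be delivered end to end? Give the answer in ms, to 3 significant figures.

216 ms

Per-hop transmission t_tx = L/R = 68000/12900000000 = 0.00527132 ms.
Per-hop propagation t_prop = 10600000/197000000 = 53.8071 ms.
Pipeline fill: first packet needs 4·t_tx to clear all hops; remaining 138 packets each add one t_tx.
Total = (4+139-1)·t_tx + 4·t_prop = 142·0.00527132 + 4·53.8071 = 216 ms.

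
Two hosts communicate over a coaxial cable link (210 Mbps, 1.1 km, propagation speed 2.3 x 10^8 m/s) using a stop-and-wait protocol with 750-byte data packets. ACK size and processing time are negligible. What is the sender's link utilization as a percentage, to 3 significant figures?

74.9 %

t_tx = L/R = 6000/210000000 = 2.85714e-05 s.
t_prop = 1100/2.3e+08 = 4.78261e-06 s; RTT = 9.56522e-06 s.
Cycle = t_tx + RTT = 3.81366e-05 s.
Utilization = t_tx / cycle = 2.85714e-05/3.81366e-05 = 74.9 %.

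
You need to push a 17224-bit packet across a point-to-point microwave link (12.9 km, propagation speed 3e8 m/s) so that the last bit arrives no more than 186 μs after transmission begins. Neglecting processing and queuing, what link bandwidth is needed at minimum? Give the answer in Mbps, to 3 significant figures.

120 Mbps

Propagation delay = 12900 / 300000000 = 43 μs.
Transmission budget = 186 − 43 = 143 μs.
R ≥ L / t_tx = 17224 bits / 0.000143 s = 120 Mbps.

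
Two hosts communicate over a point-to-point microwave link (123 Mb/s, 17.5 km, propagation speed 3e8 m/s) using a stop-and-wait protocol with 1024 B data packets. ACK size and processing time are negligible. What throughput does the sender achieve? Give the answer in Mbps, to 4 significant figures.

t_tx = L/R = 8192/123000000 = 6.66016e-05 s.
t_prop = 17500/300000000 = 5.83333e-05 s; RTT = 0.000116667 s.
Cycle = t_tx + RTT = 0.000183268 s.
Throughput = L / cycle = 8192 / 0.000183268 = 44.70 Mbps.

44.70 Mbps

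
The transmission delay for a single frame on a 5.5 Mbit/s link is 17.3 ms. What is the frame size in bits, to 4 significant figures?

95150 bits

L = R × t_tx = 5500000 b/s × 0.0173 s = 95150 bits.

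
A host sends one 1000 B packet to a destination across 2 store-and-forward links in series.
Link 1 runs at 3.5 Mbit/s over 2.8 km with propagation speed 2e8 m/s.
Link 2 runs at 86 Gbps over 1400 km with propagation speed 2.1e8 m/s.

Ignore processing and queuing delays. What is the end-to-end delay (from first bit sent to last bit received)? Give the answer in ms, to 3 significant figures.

L = 1000 × 8 = 8000 bits.
Transmission delays (L/R per hop): 2.28571, 9.30233e-05 ms; sum = 2.28581 ms.
Propagation delays (d/s per hop): 0.014, 6.66667 ms; sum = 6.68067 ms.
End-to-end = 8.97 ms.

8.97 ms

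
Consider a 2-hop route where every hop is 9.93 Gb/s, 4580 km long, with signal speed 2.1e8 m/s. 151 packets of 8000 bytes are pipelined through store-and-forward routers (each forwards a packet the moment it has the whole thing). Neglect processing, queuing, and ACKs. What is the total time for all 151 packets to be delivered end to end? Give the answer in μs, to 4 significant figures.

Per-hop transmission t_tx = L/R = 64000/9930000000 = 6.44512 μs.
Per-hop propagation t_prop = 4580000/210000000 = 21809.5 μs.
Pipeline fill: first packet needs 2·t_tx to clear all hops; remaining 150 packets each add one t_tx.
Total = (2+151-1)·t_tx + 2·t_prop = 152·6.44512 + 2·21809.5 = 44600 μs.

44600 μs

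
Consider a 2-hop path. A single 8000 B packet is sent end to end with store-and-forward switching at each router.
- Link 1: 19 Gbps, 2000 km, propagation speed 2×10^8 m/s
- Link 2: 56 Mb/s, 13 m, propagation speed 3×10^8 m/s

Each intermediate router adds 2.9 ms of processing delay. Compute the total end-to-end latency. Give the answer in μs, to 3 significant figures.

L = 8000 × 8 = 64000 bits.
Transmission delays (L/R per hop): 3.36842, 1142.86 μs; sum = 1146.23 μs.
Propagation delays (d/s per hop): 10000, 0.0433333 μs; sum = 10000 μs.
Processing at 1 router(s): 1 × 2.9 ms = 2900 μs.
End-to-end = 14000 μs.

14000 μs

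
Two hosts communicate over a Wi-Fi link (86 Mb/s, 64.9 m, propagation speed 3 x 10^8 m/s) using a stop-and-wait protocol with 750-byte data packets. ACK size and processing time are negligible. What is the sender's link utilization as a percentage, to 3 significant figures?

t_tx = L/R = 6000/86000000 = 6.97674e-05 s.
t_prop = 64.9/300000000 = 2.16333e-07 s; RTT = 4.32667e-07 s.
Cycle = t_tx + RTT = 7.02001e-05 s.
Utilization = t_tx / cycle = 6.97674e-05/7.02001e-05 = 99.4 %.

99.4 %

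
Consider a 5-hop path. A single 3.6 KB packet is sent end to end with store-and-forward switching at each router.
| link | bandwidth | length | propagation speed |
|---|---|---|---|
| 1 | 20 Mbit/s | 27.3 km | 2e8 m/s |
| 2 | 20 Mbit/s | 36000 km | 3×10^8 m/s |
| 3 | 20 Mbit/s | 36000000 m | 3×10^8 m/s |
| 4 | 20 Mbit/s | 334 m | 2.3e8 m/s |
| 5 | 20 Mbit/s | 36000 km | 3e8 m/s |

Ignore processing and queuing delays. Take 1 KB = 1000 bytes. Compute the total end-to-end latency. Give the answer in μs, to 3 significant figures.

367000 μs

L = 28800 bits.
Transmission delay per hop = L/R = 28800/20000000 = 1440 μs; 5 hops → 7200 μs.
Propagation delays (d/s per hop): 136.5, 120000, 120000, 1.45217, 120000 μs; sum = 360138 μs.
End-to-end = 367000 μs.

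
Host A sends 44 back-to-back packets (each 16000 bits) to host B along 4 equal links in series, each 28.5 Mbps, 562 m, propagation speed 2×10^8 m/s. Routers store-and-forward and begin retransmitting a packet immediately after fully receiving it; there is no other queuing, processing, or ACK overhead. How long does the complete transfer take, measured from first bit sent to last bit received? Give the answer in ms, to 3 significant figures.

Per-hop transmission t_tx = L/R = 16000/28500000 = 0.561404 ms.
Per-hop propagation t_prop = 562/200000000 = 0.00281 ms.
Pipeline fill: first packet needs 4·t_tx to clear all hops; remaining 43 packets each add one t_tx.
Total = (4+44-1)·t_tx + 4·t_prop = 47·0.561404 + 4·0.00281 = 26.4 ms.

26.4 ms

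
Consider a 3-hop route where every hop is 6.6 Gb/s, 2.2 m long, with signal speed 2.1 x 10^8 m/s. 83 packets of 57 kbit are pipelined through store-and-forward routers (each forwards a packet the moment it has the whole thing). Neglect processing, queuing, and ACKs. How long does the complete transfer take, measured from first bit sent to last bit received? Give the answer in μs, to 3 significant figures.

Per-hop transmission t_tx = L/R = 57000/6600000000 = 8.63636 μs.
Per-hop propagation t_prop = 2.2/210000000 = 0.0104762 μs.
Pipeline fill: first packet needs 3·t_tx to clear all hops; remaining 82 packets each add one t_tx.
Total = (3+83-1)·t_tx + 3·t_prop = 85·8.63636 + 3·0.0104762 = 734 μs.

734 μs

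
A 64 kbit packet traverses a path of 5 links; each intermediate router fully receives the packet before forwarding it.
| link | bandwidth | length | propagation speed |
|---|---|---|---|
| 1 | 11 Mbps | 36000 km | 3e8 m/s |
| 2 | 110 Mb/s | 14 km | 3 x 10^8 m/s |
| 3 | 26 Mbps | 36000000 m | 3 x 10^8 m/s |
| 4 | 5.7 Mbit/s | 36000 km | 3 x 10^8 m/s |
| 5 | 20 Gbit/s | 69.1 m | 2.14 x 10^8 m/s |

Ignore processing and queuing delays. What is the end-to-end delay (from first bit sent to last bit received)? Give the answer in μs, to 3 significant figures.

380000 μs

L = 64000 bits.
Transmission delays (L/R per hop): 5818.18, 581.818, 2461.54, 11228.1, 3.2 μs; sum = 20092.8 μs.
Propagation delays (d/s per hop): 120000, 46.6667, 120000, 120000, 0.322897 μs; sum = 360047 μs.
End-to-end = 380000 μs.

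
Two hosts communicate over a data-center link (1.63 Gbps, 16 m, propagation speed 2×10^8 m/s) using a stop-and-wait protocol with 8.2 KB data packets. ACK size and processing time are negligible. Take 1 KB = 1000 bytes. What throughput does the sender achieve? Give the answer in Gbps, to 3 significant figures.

t_tx = L/R = 65600/1630000000 = 4.02454e-05 s.
t_prop = 16/200000000 = 8e-08 s; RTT = 1.6e-07 s.
Cycle = t_tx + RTT = 4.04054e-05 s.
Throughput = L / cycle = 65600 / 4.04054e-05 = 1.62 Gbps.

1.62 Gbps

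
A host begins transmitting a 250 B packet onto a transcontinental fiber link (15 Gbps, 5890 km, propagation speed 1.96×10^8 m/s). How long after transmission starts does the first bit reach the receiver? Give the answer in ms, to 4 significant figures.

First bit experiences only propagation delay: d/s = 5890000/196000000 = 30.05 ms.

30.05 ms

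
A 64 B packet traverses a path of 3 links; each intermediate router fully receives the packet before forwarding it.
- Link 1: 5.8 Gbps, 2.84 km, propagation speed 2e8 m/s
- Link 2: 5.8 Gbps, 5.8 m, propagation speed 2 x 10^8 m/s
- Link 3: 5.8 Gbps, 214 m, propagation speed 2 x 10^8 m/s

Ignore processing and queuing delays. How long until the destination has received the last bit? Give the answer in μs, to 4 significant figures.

15.56 μs

L = 64 × 8 = 512 bits.
Transmission delay per hop = L/R = 512/5800000000 = 0.0882759 μs; 3 hops → 0.264828 μs.
Propagation delays (d/s per hop): 14.2, 0.029, 1.07 μs; sum = 15.299 μs.
End-to-end = 15.56 μs.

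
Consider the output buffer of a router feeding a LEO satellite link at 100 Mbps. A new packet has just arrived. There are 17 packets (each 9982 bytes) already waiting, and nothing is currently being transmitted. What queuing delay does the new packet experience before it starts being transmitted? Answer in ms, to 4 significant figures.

13.58 ms

Each queued packet: L/R = 79856/100000000 = 0.79856 ms.
17 queued → 13.5755 ms.
Queuing delay = 13.58 ms.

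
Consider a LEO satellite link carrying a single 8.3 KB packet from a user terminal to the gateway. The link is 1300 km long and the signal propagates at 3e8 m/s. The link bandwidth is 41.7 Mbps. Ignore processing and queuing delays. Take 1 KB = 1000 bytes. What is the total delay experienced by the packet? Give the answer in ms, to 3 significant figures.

5.93 ms

L = 66400 bits.
Transmission delay = L/R = 66400 / 41700000 = 1.59233 ms.
Propagation delay = d/s = 1300000 m / 300000000 m/s = 4.33333 ms.
Total = 5.93 ms.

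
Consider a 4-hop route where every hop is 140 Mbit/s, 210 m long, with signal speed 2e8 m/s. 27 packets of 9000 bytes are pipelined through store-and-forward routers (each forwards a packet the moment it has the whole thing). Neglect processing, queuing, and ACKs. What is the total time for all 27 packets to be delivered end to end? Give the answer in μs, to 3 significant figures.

Per-hop transmission t_tx = L/R = 72000/140000000 = 514.286 μs.
Per-hop propagation t_prop = 210/200000000 = 1.05 μs.
Pipeline fill: first packet needs 4·t_tx to clear all hops; remaining 26 packets each add one t_tx.
Total = (4+27-1)·t_tx + 4·t_prop = 30·514.286 + 4·1.05 = 15400 μs.

15400 μs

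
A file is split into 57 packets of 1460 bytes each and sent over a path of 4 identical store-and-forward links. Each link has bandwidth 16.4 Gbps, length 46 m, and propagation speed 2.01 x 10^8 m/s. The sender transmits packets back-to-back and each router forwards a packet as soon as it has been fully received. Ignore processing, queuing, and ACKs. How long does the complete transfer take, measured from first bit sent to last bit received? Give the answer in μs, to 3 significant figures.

Per-hop transmission t_tx = L/R = 11680/1.64e+10 = 0.712195 μs.
Per-hop propagation t_prop = 46/2.01e+08 = 0.228856 μs.
Pipeline fill: first packet needs 4·t_tx to clear all hops; remaining 56 packets each add one t_tx.
Total = (4+57-1)·t_tx + 4·t_prop = 60·0.712195 + 4·0.228856 = 43.6 μs.

43.6 μs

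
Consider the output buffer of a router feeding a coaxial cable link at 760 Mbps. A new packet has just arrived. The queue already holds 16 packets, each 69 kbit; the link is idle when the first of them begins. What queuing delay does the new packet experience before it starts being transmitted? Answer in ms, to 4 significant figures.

1.453 ms

Each queued packet: L/R = 69000/760000000 = 0.0907895 ms.
16 queued → 1.45263 ms.
Queuing delay = 1.453 ms.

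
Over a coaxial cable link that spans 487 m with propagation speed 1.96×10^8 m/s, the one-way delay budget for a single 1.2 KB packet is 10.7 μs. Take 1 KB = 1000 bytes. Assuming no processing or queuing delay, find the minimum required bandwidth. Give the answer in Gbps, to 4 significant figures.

L = 9600 bits.
Propagation delay = 487 / 196000000 = 2.48469 μs.
Transmission budget = 10.7 − 2.48469 = 8.21531 μs.
R ≥ L / t_tx = 9600 bits / 8.21531e-06 s = 1.169 Gbps.

1.169 Gbps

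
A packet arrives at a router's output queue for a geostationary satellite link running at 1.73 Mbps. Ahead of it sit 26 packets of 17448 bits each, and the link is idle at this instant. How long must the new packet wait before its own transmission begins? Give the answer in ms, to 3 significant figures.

Each queued packet: L/R = 17448/1730000 = 10.0855 ms.
26 queued → 262.224 ms.
Queuing delay = 262 ms.

262 ms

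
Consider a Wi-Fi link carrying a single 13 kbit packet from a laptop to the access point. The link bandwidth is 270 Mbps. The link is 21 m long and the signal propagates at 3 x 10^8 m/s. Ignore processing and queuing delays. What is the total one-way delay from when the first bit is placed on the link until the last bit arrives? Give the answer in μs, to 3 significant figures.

48.2 μs

L = 13000 bits.
Transmission delay = L/R = 13000 / 270000000 = 48.1481 μs.
Propagation delay = d/s = 21 m / 300000000 m/s = 0.07 μs.
Total = 48.2 μs.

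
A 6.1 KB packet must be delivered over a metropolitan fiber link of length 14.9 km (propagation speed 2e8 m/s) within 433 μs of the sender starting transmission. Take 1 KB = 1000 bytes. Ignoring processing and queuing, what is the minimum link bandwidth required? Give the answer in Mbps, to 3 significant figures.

L = 48800 bits.
Propagation delay = 14900 / 200000000 = 74.5 μs.
Transmission budget = 433 − 74.5 = 358.5 μs.
R ≥ L / t_tx = 48800 bits / 0.0003585 s = 136 Mbps.

136 Mbps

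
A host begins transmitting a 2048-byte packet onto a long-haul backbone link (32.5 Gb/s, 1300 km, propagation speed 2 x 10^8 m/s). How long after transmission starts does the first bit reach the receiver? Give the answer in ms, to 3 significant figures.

First bit experiences only propagation delay: d/s = 1300000/200000000 = 6.50 ms.

6.50 ms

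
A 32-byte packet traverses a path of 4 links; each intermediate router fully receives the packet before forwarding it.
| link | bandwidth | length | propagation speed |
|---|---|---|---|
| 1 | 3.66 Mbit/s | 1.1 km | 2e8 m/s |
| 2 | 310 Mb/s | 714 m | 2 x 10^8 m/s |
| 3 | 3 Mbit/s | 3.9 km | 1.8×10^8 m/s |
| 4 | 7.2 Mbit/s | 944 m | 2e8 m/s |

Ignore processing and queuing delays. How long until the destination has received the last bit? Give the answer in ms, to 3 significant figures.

L = 32 × 8 = 256 bits.
Transmission delays (L/R per hop): 0.0699454, 0.000825806, 0.0853333, 0.0355556 ms; sum = 0.19166 ms.
Propagation delays (d/s per hop): 0.0055, 0.00357, 0.0216667, 0.00472 ms; sum = 0.0354567 ms.
End-to-end = 0.227 ms.

0.227 ms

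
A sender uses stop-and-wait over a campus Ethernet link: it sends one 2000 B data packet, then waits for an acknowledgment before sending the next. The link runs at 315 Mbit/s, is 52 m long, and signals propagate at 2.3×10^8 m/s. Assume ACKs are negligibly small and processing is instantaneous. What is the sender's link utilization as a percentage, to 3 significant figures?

t_tx = L/R = 16000/315000000 = 5.07937e-05 s.
t_prop = 52/2.3e+08 = 2.26087e-07 s; RTT = 4.52174e-07 s.
Cycle = t_tx + RTT = 5.12458e-05 s.
Utilization = t_tx / cycle = 5.07937e-05/5.12458e-05 = 99.1 %.

99.1 %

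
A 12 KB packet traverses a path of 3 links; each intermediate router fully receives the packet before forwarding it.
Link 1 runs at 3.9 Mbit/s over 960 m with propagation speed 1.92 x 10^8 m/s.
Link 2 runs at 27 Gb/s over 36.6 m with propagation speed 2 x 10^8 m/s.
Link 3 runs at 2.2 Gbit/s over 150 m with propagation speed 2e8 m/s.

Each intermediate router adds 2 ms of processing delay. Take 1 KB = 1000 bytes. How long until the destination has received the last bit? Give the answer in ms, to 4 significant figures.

28.67 ms

L = 96000 bits.
Transmission delays (L/R per hop): 24.6154, 0.00355556, 0.0436364 ms; sum = 24.6626 ms.
Propagation delays (d/s per hop): 0.005, 0.000183, 0.00075 ms; sum = 0.005933 ms.
Processing at 2 router(s): 2 × 2 ms = 4 ms.
End-to-end = 28.67 ms.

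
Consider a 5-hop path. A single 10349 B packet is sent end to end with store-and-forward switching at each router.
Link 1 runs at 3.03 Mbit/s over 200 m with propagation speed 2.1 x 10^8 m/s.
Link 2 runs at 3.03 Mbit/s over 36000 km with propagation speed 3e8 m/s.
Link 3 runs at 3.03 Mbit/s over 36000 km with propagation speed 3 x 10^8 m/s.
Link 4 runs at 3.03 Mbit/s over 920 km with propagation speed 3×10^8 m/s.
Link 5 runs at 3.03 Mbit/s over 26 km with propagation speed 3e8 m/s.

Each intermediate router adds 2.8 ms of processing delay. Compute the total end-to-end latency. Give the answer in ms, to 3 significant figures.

391 ms

L = 10349 × 8 = 82792 bits.
Transmission delay per hop = L/R = 82792/3030000 = 27.3241 ms; 5 hops → 136.62 ms.
Propagation delays (d/s per hop): 0.000952381, 120, 120, 3.06667, 0.0866667 ms; sum = 243.154 ms.
Processing at 4 router(s): 4 × 2.8 ms = 11.2 ms.
End-to-end = 391 ms.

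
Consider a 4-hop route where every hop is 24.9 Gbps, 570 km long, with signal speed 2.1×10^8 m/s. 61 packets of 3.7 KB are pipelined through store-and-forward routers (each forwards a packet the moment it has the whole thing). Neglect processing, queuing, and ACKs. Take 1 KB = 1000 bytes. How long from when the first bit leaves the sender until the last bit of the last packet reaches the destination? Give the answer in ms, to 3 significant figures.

10.9 ms

Per-hop transmission t_tx = L/R = 29600/24900000000 = 0.00118876 ms.
Per-hop propagation t_prop = 570000/210000000 = 2.71429 ms.
Pipeline fill: first packet needs 4·t_tx to clear all hops; remaining 60 packets each add one t_tx.
Total = (4+61-1)·t_tx + 4·t_prop = 64·0.00118876 + 4·2.71429 = 10.9 ms.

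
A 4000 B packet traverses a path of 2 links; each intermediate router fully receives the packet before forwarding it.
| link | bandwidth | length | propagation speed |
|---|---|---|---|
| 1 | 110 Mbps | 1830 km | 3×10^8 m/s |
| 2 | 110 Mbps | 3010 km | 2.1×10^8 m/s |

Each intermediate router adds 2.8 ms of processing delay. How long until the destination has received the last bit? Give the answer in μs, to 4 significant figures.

L = 4000 × 8 = 32000 bits.
Transmission delay per hop = L/R = 32000/110000000 = 290.909 μs; 2 hops → 581.818 μs.
Propagation delays (d/s per hop): 6100, 14333.3 μs; sum = 20433.3 μs.
Processing at 1 router(s): 1 × 2.8 ms = 2800 μs.
End-to-end = 23820 μs.

23820 μs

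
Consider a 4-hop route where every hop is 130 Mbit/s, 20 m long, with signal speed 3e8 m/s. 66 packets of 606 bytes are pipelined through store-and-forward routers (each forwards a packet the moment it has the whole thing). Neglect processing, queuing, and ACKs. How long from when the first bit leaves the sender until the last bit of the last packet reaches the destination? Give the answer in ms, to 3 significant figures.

Per-hop transmission t_tx = L/R = 4848/130000000 = 0.0372923 ms.
Per-hop propagation t_prop = 20/300000000 = 6.66667e-05 ms.
Pipeline fill: first packet needs 4·t_tx to clear all hops; remaining 65 packets each add one t_tx.
Total = (4+66-1)·t_tx + 4·t_prop = 69·0.0372923 + 4·6.66667e-05 = 2.57 ms.

2.57 ms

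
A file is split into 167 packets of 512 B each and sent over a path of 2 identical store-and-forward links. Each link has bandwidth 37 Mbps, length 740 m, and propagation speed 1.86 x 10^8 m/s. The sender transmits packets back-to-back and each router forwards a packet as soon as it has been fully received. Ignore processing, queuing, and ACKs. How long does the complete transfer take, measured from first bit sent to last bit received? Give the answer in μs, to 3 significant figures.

18600 μs

Per-hop transmission t_tx = L/R = 4096/37000000 = 110.703 μs.
Per-hop propagation t_prop = 740/186000000 = 3.97849 μs.
Pipeline fill: first packet needs 2·t_tx to clear all hops; remaining 166 packets each add one t_tx.
Total = (2+167-1)·t_tx + 2·t_prop = 168·110.703 + 2·3.97849 = 18600 μs.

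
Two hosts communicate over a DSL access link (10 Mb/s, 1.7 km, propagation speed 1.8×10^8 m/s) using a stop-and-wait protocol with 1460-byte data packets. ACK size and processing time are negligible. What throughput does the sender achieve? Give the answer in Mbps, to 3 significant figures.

9.84 Mbps

t_tx = L/R = 11680/10000000 = 0.001168 s.
t_prop = 1700/180000000 = 9.44444e-06 s; RTT = 1.88889e-05 s.
Cycle = t_tx + RTT = 0.00118689 s.
Throughput = L / cycle = 11680 / 0.00118689 = 9.84 Mbps.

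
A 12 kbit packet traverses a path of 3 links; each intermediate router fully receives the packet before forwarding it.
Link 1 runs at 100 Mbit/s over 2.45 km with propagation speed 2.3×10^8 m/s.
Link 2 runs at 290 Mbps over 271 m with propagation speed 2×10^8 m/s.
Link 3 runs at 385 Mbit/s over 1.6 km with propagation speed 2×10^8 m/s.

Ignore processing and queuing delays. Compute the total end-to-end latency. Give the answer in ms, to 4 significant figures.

0.2126 ms

L = 12000 bits.
Transmission delays (L/R per hop): 0.12, 0.0413793, 0.0311688 ms; sum = 0.192548 ms.
Propagation delays (d/s per hop): 0.0106522, 0.001355, 0.008 ms; sum = 0.0200072 ms.
End-to-end = 0.2126 ms.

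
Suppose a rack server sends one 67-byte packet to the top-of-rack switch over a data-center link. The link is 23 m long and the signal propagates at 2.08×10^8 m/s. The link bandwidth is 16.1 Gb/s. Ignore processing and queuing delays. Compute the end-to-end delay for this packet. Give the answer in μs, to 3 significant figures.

L = 67 × 8 = 536 bits.
Transmission delay = L/R = 536 / 1.61e+10 = 0.0332919 μs.
Propagation delay = d/s = 23 m / 208000000 m/s = 0.110577 μs.
Total = 0.144 μs.

0.144 μs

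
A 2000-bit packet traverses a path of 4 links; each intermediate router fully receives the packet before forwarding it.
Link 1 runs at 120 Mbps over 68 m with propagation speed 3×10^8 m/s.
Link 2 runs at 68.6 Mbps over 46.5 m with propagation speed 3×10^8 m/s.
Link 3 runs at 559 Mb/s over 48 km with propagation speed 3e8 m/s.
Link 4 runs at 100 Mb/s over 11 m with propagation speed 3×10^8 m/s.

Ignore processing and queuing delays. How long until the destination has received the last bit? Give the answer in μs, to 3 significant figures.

Transmission delays (L/R per hop): 16.6667, 29.1545, 3.57782, 20 μs; sum = 69.399 μs.
Propagation delays (d/s per hop): 0.226667, 0.155, 160, 0.0366667 μs; sum = 160.418 μs.
End-to-end = 230 μs.

230 μs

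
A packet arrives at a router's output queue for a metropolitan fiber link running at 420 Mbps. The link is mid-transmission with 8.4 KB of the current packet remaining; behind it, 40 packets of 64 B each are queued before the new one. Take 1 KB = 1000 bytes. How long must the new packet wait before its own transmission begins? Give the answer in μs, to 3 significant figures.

209 μs

Each queued packet: L/R = 512/420000000 = 1.21905 μs.
40 queued → 48.7619 μs.
Plus remaining 67200 bits of current packet: 160 μs.
Queuing delay = 209 μs.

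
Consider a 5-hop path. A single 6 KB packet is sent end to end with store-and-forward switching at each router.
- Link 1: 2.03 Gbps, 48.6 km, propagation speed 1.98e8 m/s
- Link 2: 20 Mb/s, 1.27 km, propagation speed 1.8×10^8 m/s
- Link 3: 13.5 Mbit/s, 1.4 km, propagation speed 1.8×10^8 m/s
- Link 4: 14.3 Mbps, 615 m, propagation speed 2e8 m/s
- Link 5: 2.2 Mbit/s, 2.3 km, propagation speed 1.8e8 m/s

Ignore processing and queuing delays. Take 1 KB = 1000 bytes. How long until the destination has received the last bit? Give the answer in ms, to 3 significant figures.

L = 48000 bits.
Transmission delays (L/R per hop): 0.0236453, 2.4, 3.55556, 3.35664, 21.8182 ms; sum = 31.154 ms.
Propagation delays (d/s per hop): 0.245455, 0.00705556, 0.00777778, 0.003075, 0.0127778 ms; sum = 0.276141 ms.
End-to-end = 31.4 ms.

31.4 ms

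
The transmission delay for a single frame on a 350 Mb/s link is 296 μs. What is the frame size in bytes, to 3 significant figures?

13000 bytes

L = R × t_tx = 350000000 b/s × 0.000296 s = 103600 bits.
In bytes: 103600 / 8 = 13000 bytes.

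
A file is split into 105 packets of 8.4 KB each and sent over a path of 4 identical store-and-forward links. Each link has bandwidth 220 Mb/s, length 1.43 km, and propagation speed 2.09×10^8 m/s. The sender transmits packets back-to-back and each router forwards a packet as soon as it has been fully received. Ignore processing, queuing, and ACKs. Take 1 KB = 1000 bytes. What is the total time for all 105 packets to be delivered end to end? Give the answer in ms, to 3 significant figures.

Per-hop transmission t_tx = L/R = 67200/220000000 = 0.305455 ms.
Per-hop propagation t_prop = 1430/209000000 = 0.00684211 ms.
Pipeline fill: first packet needs 4·t_tx to clear all hops; remaining 104 packets each add one t_tx.
Total = (4+105-1)·t_tx + 4·t_prop = 108·0.305455 + 4·0.00684211 = 33.0 ms.

33.0 ms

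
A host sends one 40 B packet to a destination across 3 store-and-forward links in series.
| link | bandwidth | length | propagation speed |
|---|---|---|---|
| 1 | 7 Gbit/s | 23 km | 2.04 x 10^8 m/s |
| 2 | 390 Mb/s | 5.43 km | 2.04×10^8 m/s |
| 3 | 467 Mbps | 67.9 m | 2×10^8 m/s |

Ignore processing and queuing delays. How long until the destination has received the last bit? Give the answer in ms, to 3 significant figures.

0.141 ms

L = 40 × 8 = 320 bits.
Transmission delays (L/R per hop): 4.57143e-05, 0.000820513, 0.000685225 ms; sum = 0.00155145 ms.
Propagation delays (d/s per hop): 0.112745, 0.0266176, 0.0003395 ms; sum = 0.139702 ms.
End-to-end = 0.141 ms.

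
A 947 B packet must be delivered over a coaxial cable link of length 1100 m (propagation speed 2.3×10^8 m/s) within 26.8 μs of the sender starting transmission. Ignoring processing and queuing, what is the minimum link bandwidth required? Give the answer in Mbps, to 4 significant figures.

344.1 Mbps

L = 7576 bits.
Propagation delay = 1100 / 2.3e+08 = 4.78261 μs.
Transmission budget = 26.8 − 4.78261 = 22.0174 μs.
R ≥ L / t_tx = 7576 bits / 2.20174e-05 s = 344.1 Mbps.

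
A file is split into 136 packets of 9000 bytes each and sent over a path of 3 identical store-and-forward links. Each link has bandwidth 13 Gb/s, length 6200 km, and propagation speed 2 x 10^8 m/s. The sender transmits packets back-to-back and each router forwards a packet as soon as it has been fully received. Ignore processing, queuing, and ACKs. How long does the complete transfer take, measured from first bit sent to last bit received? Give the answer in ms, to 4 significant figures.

Per-hop transmission t_tx = L/R = 72000/13000000000 = 0.00553846 ms.
Per-hop propagation t_prop = 6200000/200000000 = 31 ms.
Pipeline fill: first packet needs 3·t_tx to clear all hops; remaining 135 packets each add one t_tx.
Total = (3+136-1)·t_tx + 3·t_prop = 138·0.00553846 + 3·31 = 93.76 ms.

93.76 ms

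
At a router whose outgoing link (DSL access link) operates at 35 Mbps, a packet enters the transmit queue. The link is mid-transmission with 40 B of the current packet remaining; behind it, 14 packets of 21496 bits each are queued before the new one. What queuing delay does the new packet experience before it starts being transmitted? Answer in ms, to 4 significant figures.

8.608 ms

Each queued packet: L/R = 21496/35000000 = 0.614171 ms.
14 queued → 8.5984 ms.
Plus remaining 320 bits of current packet: 0.00914286 ms.
Queuing delay = 8.608 ms.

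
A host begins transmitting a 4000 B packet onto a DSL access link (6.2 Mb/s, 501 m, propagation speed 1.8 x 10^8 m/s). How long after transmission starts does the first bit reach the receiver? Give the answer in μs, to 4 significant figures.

2.783 μs

First bit experiences only propagation delay: d/s = 501/180000000 = 2.783 μs.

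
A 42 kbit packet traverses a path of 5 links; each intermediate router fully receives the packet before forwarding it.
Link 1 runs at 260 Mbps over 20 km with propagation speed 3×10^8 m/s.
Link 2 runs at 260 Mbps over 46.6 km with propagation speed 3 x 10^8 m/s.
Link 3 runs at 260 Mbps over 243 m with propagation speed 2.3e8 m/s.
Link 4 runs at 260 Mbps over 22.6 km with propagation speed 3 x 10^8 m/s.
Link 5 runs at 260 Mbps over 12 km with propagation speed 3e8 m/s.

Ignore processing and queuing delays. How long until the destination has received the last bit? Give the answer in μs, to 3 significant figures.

1150 μs

L = 42000 bits.
Transmission delay per hop = L/R = 42000/260000000 = 161.538 μs; 5 hops → 807.692 μs.
Propagation delays (d/s per hop): 66.6667, 155.333, 1.05652, 75.3333, 40 μs; sum = 338.39 μs.
End-to-end = 1150 μs.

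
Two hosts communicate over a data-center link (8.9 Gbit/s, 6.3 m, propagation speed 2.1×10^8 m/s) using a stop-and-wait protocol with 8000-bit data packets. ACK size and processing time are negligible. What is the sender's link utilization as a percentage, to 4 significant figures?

93.74 %

t_tx = L/R = 8000/8900000000 = 8.98876e-07 s.
t_prop = 6.3/210000000 = 3e-08 s; RTT = 6e-08 s.
Cycle = t_tx + RTT = 9.58876e-07 s.
Utilization = t_tx / cycle = 8.98876e-07/9.58876e-07 = 93.74 %.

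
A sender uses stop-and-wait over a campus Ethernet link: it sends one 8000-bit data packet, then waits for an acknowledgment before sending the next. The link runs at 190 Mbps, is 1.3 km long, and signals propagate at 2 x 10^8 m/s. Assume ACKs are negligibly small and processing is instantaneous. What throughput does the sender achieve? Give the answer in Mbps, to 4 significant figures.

145.2 Mbps

t_tx = L/R = 8000/190000000 = 4.21053e-05 s.
t_prop = 1300/200000000 = 6.5e-06 s; RTT = 1.3e-05 s.
Cycle = t_tx + RTT = 5.51053e-05 s.
Throughput = L / cycle = 8000 / 5.51053e-05 = 145.2 Mbps.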